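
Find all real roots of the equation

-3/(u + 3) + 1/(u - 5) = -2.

Multiply both sides by (u + 3)(u - 5):
-3(u - 5) + (u + 3) = -2(u + 3)(u - 5).
Expand and collect terms: -2u² + 6u + 12 = 0.
By the quadratic formula, u = (-6 ± √132) / -4, so u ≈ -1.3723 or u ≈ 4.3723.
Neither value makes a denominator zero (u ≠ -3, u ≠ 5), so both are valid.

u = -1.3723 or u = 4.3723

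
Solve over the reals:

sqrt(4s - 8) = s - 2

Square both sides: 4s - 8 = (s - 2)^2.
Expand and rearrange: s^2 - 8s + 12 = 0.
Solving gives s = 6 or s = 2.
Check each candidate in the original equation:
  s = 6: sqrt(16) = 4, while s - 2 = 4 — valid.
  s = 2: sqrt(0) = 0, while s - 2 = 0 — valid.

s = 2 or s = 6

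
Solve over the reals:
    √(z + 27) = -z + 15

Square both sides: z + 27 = (-z + 15)².
Expand and rearrange: z² - 31z + 198 = 0.
Solving gives z = 22 or z = 9.
Check each candidate in the original equation:
  z = 22: √(49) = 7, while -z + 15 = -7 — extraneous.
  z = 9: √(36) = 6, while -z + 15 = 6 — valid.

z = 9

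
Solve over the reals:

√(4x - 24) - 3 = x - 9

Isolate the radical: √(4x - 24) = x - 6.
Square both sides: 4x - 24 = (x - 6)².
Expand and rearrange: x² - 16x + 60 = 0.
Solving gives x = 10 or x = 6.
Check each candidate in the original equation:
  x = 10: √(16) = 4, while x - 6 = 4 — valid.
  x = 6: √(0) = 0, while x - 6 = 0 — valid.

x = 6 or x = 10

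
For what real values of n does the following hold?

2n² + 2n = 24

Bring every term to one side: 2n² + 2n - 24 = 0.
Factor: 2(n - 3)(n + 4) = 0.
So n = 3 or n = -4.

n = -4 or n = 3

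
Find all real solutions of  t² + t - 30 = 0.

Factor: (t + 6)(t - 5) = 0.
So t = -6 or t = 5.

t = -6 or t = 5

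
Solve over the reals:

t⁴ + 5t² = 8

t = -1.1291 or t = 1.1291

Let u = t². The equation becomes u² + 5u - 8 = 0.
By the quadratic formula, u = -5/2 + √(57)/2 or u = -√(57)/2 - 5/2.
t² = -5/2 + √(57)/2 gives t = ±√(-5/2 + √(57)/2) ≈ ±1.1291.
t² = -√(57)/2 - 5/2 < 0 has no real solution.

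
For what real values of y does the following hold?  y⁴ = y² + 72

Let u = y². The equation becomes u² - u - 72 = 0.
Factor: (u - 9)(u + 8) = 0, so u = 9 or u = -8.
y² = 9 gives y = ±3.
y² = -8 < 0 has no real solution.

y = -3 or y = 3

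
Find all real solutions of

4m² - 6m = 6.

Rearrange to standard form: 4m² - 6m - 6 = 0.
Discriminant: (-6)² − 4·4·(-6) = 132.
Quadratic formula: m = (6 ± √132) / 8.
So m = 3/4 + √(33)/4 ≈ 2.1861 or m = 3/4 - √(33)/4 ≈ -0.6861.

m = -0.6861 or m = 2.1861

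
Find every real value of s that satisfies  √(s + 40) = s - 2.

Square both sides: s + 40 = (s - 2)².
Expand and rearrange: s² - 5s - 36 = 0.
Solving gives s = 9 or s = -4.
Check each candidate in the original equation:
  s = 9: √(49) = 7, while s - 2 = 7 — valid.
  s = -4: √(36) = 6, while s - 2 = -6 — extraneous.

s = 9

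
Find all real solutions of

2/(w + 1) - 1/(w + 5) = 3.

Multiply both sides by (w + 1)(w + 5):
2(w + 5) - (w + 1) = 3(w + 1)(w + 5).
Expand and collect terms: 3w² + 17w + 6 = 0.
By the quadratic formula, w = (-17 ± √217) / 6, so w ≈ -0.3782 or w ≈ -5.2885.
Neither value makes a denominator zero (w ≠ -1, w ≠ -5), so both are valid.

w = -5.2885 or w = -0.3782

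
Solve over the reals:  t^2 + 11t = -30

Bring every term to one side: t^2 + 11t + 30 = 0.
Factor: (t + 5)(t + 6) = 0.
So t = -5 or t = -6.

t = -6 or t = -5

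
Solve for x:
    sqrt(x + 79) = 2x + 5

x = 2

Square both sides: x + 79 = (2x + 5)^2.
Expand and rearrange: 4x^2 + 19x - 54 = 0.
Solving gives x = 2 or x = -6.75.
Check each candidate in the original equation:
  x = 2: sqrt(81) = 9, while 2x + 5 = 9 — valid.
  x = -6.75: sqrt(72.25) = 8.5, while 2x + 5 = -8.5 — extraneous.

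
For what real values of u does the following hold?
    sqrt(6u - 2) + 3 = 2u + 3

u = 0.5 or u = 1

Isolate the radical: sqrt(6u - 2) = 2u.
Square both sides: 6u - 2 = (2u)^2.
Expand and rearrange: 4u^2 - 6u + 2 = 0.
Solving gives u = 1 or u = 0.5.
Check each candidate in the original equation:
  u = 1: sqrt(4) = 2, while 2u = 2 — valid.
  u = 0.5: sqrt(1) = 1, while 2u = 1 — valid.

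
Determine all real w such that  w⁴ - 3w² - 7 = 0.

w = -2.1311 or w = 2.1311

Let u = w². The equation becomes u² - 3u - 7 = 0.
By the quadratic formula, u = 3/2 + √(37)/2 or u = 3/2 - √(37)/2.
w² = 3/2 + √(37)/2 gives w = ±√(3/2 + √(37)/2) ≈ ±2.1311.
w² = 3/2 - √(37)/2 < 0 has no real solution.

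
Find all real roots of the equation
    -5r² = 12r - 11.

r = -3.1079 or r = 0.7079

Rearrange to standard form: -5r² - 12r + 11 = 0.
Discriminant: (-12)² − 4·(-5)·11 = 364.
Quadratic formula: r = (12 ± √364) / (-10).
So r = -√(91)/5 - 6/5 ≈ -3.1079 or r = -6/5 + √(91)/5 ≈ 0.7079.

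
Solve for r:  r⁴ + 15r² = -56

No real solutions.

Let u = r². The equation becomes u² + 15u + 56 = 0.
Factor: (u + 8)(u + 7) = 0, so u = -8 or u = -7.
r² = -8 < 0 has no real solution.
r² = -7 < 0 has no real solution.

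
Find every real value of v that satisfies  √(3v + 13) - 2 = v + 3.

v = -4 or v = -3

Isolate the radical: √(3v + 13) = v + 5.
Square both sides: 3v + 13 = (v + 5)².
Expand and rearrange: v² + 7v + 12 = 0.
Solving gives v = -3 or v = -4.
Check each candidate in the original equation:
  v = -3: √(4) = 2, while v + 5 = 2 — valid.
  v = -4: √(1) = 1, while v + 5 = 1 — valid.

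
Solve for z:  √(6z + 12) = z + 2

z = -2 or z = 4

Square both sides: 6z + 12 = (z + 2)².
Expand and rearrange: z² - 2z - 8 = 0.
Solving gives z = 4 or z = -2.
Check each candidate in the original equation:
  z = 4: √(36) = 6, while z + 2 = 6 — valid.
  z = -2: √(0) = 0, while z + 2 = 0 — valid.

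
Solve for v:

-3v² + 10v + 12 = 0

v = -0.9367 or v = 4.2701

Discriminant: (10)² − 4·(-3)·12 = 244.
Quadratic formula: v = (-10 ± √244) / (-6).
So v = 5/3 - √(61)/3 ≈ -0.9367 or v = 5/3 + √(61)/3 ≈ 4.2701.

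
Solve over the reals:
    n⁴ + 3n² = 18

n = -1.7321 or n = 1.7321

Let u = n². The equation becomes u² + 3u - 18 = 0.
Factor: (u + 6)(u - 3) = 0, so u = -6 or u = 3.
n² = -6 < 0 has no real solution.
n² = 3 gives n = ±√(3) ≈ ±1.7321.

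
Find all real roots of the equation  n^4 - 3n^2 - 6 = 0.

n = -2.091 or n = 2.091

Let u = n^2. The equation becomes u^2 - 3u - 6 = 0.
By the quadratic formula, u = 3/2 + sqrt(33)/2 or u = 3/2 - sqrt(33)/2.
n^2 = 3/2 + sqrt(33)/2 gives n = +/-sqrt(3/2 + sqrt(33)/2) ~= +/-2.091.
n^2 = 3/2 - sqrt(33)/2 < 0 has no real solution.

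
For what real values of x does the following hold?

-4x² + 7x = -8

Rearrange to standard form: -4x² + 7x + 8 = 0.
Discriminant: (7)² − 4·(-4)·8 = 177.
Quadratic formula: x = (-7 ± √177) / (-8).
So x = 7/8 - √(177)/8 ≈ -0.788 or x = 7/8 + √(177)/8 ≈ 2.538.

x = -0.788 or x = 2.538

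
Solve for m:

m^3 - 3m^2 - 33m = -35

m = -5 or m = 1 or m = 7

Rearrange: m^3 - 3m^2 - 33m + 35 = 0.
Possible rational roots are divisors of 35. Testing m = -5 gives 0, so (m + 5) is a factor.
Divide: m^3 - 3m^2 - 33m + 35 = (m + 5)(m^2 - 8m + 7).
Factor the quadratic: m = 7 or m = 1.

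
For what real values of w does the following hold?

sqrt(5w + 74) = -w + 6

w = -2

Square both sides: 5w + 74 = (-w + 6)^2.
Expand and rearrange: w^2 - 17w - 38 = 0.
Solving gives w = 19 or w = -2.
Check each candidate in the original equation:
  w = 19: sqrt(169) = 13, while -w + 6 = -13 — extraneous.
  w = -2: sqrt(64) = 8, while -w + 6 = 8 — valid.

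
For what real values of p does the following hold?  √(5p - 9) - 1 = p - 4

p = 9

Isolate the radical: √(5p - 9) = p - 3.
Square both sides: 5p - 9 = (p - 3)².
Expand and rearrange: p² - 11p + 18 = 0.
Solving gives p = 9 or p = 2.
Check each candidate in the original equation:
  p = 9: √(36) = 6, while p - 3 = 6 — valid.
  p = 2: √(1) = 1, while p - 3 = -1 — extraneous.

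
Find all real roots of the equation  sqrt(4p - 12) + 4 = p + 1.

Isolate the radical: sqrt(4p - 12) = p - 3.
Square both sides: 4p - 12 = (p - 3)^2.
Expand and rearrange: p^2 - 10p + 21 = 0.
Solving gives p = 7 or p = 3.
Check each candidate in the original equation:
  p = 7: sqrt(16) = 4, while p - 3 = 4 — valid.
  p = 3: sqrt(0) = 0, while p - 3 = 0 — valid.

p = 3 or p = 7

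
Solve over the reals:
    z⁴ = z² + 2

Let u = z². The equation becomes u² - u - 2 = 0.
Factor: (u + 1)(u - 2) = 0, so u = -1 or u = 2.
z² = -1 < 0 has no real solution.
z² = 2 gives z = ±√(2) ≈ ±1.4142.

z = -1.4142 or z = 1.4142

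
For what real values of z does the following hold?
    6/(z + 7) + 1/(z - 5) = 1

Multiply both sides by (z + 7)(z - 5):
6(z - 5) + (z + 7) = (z + 7)(z - 5).
Expand and collect terms: z^2 - 5z - 12 = 0.
By the quadratic formula, z = (5 +/- sqrt(73)) / 2, so z ~= 6.772 or z ~= -1.772.
Neither value makes a denominator zero (z != -7, z != 5), so both are valid.

z = -1.772 or z = 6.772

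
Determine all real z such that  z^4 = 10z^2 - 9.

z = -3 or z = -1 or z = 1 or z = 3

Let u = z^2. The equation becomes u^2 - 10u + 9 = 0.
Factor: (u - 1)(u - 9) = 0, so u = 1 or u = 9.
z^2 = 1 gives z = +/-1.
z^2 = 9 gives z = +/-3.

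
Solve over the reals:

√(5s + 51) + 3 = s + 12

Isolate the radical: √(5s + 51) = s + 9.
Square both sides: 5s + 51 = (s + 9)².
Expand and rearrange: s² + 13s + 30 = 0.
Solving gives s = -3 or s = -10.
Check each candidate in the original equation:
  s = -3: √(36) = 6, while s + 9 = 6 — valid.
  s = -10: √(1) = 1, while s + 9 = -1 — extraneous.

s = -3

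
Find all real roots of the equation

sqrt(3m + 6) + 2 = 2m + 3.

m = 1

Isolate the radical: sqrt(3m + 6) = 2m + 1.
Square both sides: 3m + 6 = (2m + 1)^2.
Expand and rearrange: 4m^2 + m - 5 = 0.
Solving gives m = 1 or m = -1.25.
Check each candidate in the original equation:
  m = 1: sqrt(9) = 3, while 2m + 1 = 3 — valid.
  m = -1.25: sqrt(2.25) = 1.5, while 2m + 1 = -1.5 — extraneous.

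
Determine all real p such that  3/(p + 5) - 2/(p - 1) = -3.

p = -5.912 or p = 1.5787

Multiply both sides by (p + 5)(p - 1):
3(p - 1) - 2(p + 5) = -3(p + 5)(p - 1).
Expand and collect terms: -3p² - 13p + 28 = 0.
By the quadratic formula, p = (13 ± √505) / -6, so p ≈ -5.912 or p ≈ 1.5787.
Neither value makes a denominator zero (p ≠ -5, p ≠ 1), so both are valid.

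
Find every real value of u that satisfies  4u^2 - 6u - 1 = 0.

u = -0.1514 or u = 1.6514

Discriminant: (-6)^2 - 4*4*(-1) = 52.
Quadratic formula: u = (6 +/- sqrt(52)) / 8.
So u = 3/4 + sqrt(13)/4 ~= 1.6514 or u = 3/4 - sqrt(13)/4 ~= -0.1514.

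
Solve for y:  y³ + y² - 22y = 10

y = -5 or y = -0.4495 or y = 4.4495

Rearrange: y³ + y² - 22y - 10 = 0.
Possible rational roots are divisors of -10. Testing y = -5 gives 0, so (y + 5) is a factor.
Divide: y³ + y² - 22y - 10 = (y + 5)(y² - 4y - 2).
Apply the quadratic formula to y² - 4y - 2 = 0: y = (4 ± √24)/2, i.e. y ≈ 4.4495 or y ≈ -0.4495.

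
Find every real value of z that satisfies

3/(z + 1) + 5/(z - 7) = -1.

Multiply both sides by (z + 1)(z - 7):
3(z - 7) + 5(z + 1) = -(z + 1)(z - 7).
Expand and collect terms: -z² - 2z + 23 = 0.
By the quadratic formula, z = (2 ± √96) / -2, so z ≈ -5.899 or z ≈ 3.899.
Neither value makes a denominator zero (z ≠ -1, z ≠ 7), so both are valid.

z = -5.899 or z = 3.899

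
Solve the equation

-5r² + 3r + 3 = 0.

r = -0.5307 or r = 1.1307

Discriminant: (3)² − 4·(-5)·3 = 69.
Quadratic formula: r = (-3 ± √69) / (-10).
So r = 3/10 - √(69)/10 ≈ -0.5307 or r = 3/10 + √(69)/10 ≈ 1.1307.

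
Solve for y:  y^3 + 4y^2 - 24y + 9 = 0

y = -7.4051 or y = 0.4051 or y = 3

Possible rational roots are divisors of 9. Testing y = 3 gives 0, so (y - 3) is a factor.
Divide: y^3 + 4y^2 - 24y + 9 = (y - 3)(y^2 + 7y - 3).
Apply the quadratic formula to y^2 + 7y - 3 = 0: y = (-7 +/- sqrt(61))/2, i.e. y ~= 0.4051 or y ~= -7.4051.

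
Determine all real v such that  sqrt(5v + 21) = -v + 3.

v = -1

Square both sides: 5v + 21 = (-v + 3)^2.
Expand and rearrange: v^2 - 11v - 12 = 0.
Solving gives v = 12 or v = -1.
Check each candidate in the original equation:
  v = 12: sqrt(81) = 9, while -v + 3 = -9 — extraneous.
  v = -1: sqrt(16) = 4, while -v + 3 = 4 — valid.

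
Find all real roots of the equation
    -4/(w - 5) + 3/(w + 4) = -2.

w = -5.2552 or w = 6.7552

Multiply both sides by (w - 5)(w + 4):
-4(w + 4) + 3(w - 5) = -2(w - 5)(w + 4).
Expand and collect terms: -2w² + 3w + 71 = 0.
By the quadratic formula, w = (-3 ± √577) / -4, so w ≈ -5.2552 or w ≈ 6.7552.
Neither value makes a denominator zero (w ≠ 5, w ≠ -4), so both are valid.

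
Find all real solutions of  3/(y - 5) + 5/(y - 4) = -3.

y = 1.6301 or y = 4.7033

Multiply both sides by (y - 5)(y - 4):
3(y - 4) + 5(y - 5) = -3(y - 5)(y - 4).
Expand and collect terms: -3y² + 19y - 23 = 0.
By the quadratic formula, y = (-19 ± √85) / -6, so y ≈ 1.6301 or y ≈ 4.7033.
Neither value makes a denominator zero (y ≠ 5, y ≠ 4), so both are valid.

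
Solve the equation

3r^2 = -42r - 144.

Bring every term to one side: 3r^2 + 42r + 144 = 0.
Factor: 3(r + 6)(r + 8) = 0.
So r = -6 or r = -8.

r = -8 or r = -6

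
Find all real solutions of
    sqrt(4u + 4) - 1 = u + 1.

Isolate the radical: sqrt(4u + 4) = u + 2.
Square both sides: 4u + 4 = (u + 2)^2.
Expand and rearrange: u^2 = 0.
This gives the repeated root u = 0.
Check in the original equation:
  u = 0: sqrt(4) = 2, while u + 2 = 2 — valid.

u = 0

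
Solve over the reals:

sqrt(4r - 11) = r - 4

Square both sides: 4r - 11 = (r - 4)^2.
Expand and rearrange: r^2 - 12r + 27 = 0.
Solving gives r = 9 or r = 3.
Check each candidate in the original equation:
  r = 9: sqrt(25) = 5, while r - 4 = 5 — valid.
  r = 3: sqrt(1) = 1, while r - 4 = -1 — extraneous.

r = 9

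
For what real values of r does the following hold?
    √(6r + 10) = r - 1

r = 9

Square both sides: 6r + 10 = (r - 1)².
Expand and rearrange: r² - 8r - 9 = 0.
Solving gives r = 9 or r = -1.
Check each candidate in the original equation:
  r = 9: √(64) = 8, while r - 1 = 8 — valid.
  r = -1: √(4) = 2, while r - 1 = -2 — extraneous.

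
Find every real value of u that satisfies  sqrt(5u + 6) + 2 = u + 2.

u = 6

Isolate the radical: sqrt(5u + 6) = u.
Square both sides: 5u + 6 = (u)^2.
Expand and rearrange: u^2 - 5u - 6 = 0.
Solving gives u = 6 or u = -1.
Check each candidate in the original equation:
  u = 6: sqrt(36) = 6, while u = 6 — valid.
  u = -1: sqrt(1) = 1, while u = -1 — extraneous.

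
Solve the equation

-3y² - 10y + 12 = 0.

Discriminant: (-10)² − 4·(-3)·12 = 244.
Quadratic formula: y = (10 ± √244) / (-6).
So y = -√(61)/3 - 5/3 ≈ -4.2701 or y = -5/3 + √(61)/3 ≈ 0.9367.

y = -4.2701 or y = 0.9367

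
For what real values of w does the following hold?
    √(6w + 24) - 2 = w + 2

w = -4 or w = 2

Isolate the radical: √(6w + 24) = w + 4.
Square both sides: 6w + 24 = (w + 4)².
Expand and rearrange: w² + 2w - 8 = 0.
Solving gives w = 2 or w = -4.
Check each candidate in the original equation:
  w = 2: √(36) = 6, while w + 4 = 6 — valid.
  w = -4: √(0) = 0, while w + 4 = 0 — valid.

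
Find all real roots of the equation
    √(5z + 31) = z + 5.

z = 1

Square both sides: 5z + 31 = (z + 5)².
Expand and rearrange: z² + 5z - 6 = 0.
Solving gives z = 1 or z = -6.
Check each candidate in the original equation:
  z = 1: √(36) = 6, while z + 5 = 6 — valid.
  z = -6: √(1) = 1, while z + 5 = -1 — extraneous.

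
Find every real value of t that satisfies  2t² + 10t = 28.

t = -7 or t = 2

Bring every term to one side: 2t² + 10t - 28 = 0.
Factor: 2(t + 7)(t - 2) = 0.
So t = -7 or t = 2.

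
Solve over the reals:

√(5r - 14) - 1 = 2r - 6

Isolate the radical: √(5r - 14) = 2r - 5.
Square both sides: 5r - 14 = (2r - 5)².
Expand and rearrange: 4r² - 25r + 39 = 0.
Solving gives r = 3.25 or r = 3.
Check each candidate in the original equation:
  r = 3.25: √(2.25) = 1.5, while 2r - 5 = 1.5 — valid.
  r = 3: √(1) = 1, while 2r - 5 = 1 — valid.

r = 3 or r = 3.25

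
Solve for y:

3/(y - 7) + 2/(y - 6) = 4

Multiply both sides by (y - 7)(y - 6):
3(y - 6) + 2(y - 7) = 4(y - 7)(y - 6).
Expand and collect terms: 4y² - 57y + 200 = 0.
Factor or apply the quadratic formula: y = 8 or y = 6.25.
Neither value makes a denominator zero (y ≠ 7, y ≠ 6), so both are valid.

y = 6.25 or y = 8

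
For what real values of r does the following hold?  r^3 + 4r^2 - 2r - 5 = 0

Possible rational roots are divisors of -5. Testing r = -1 gives 0, so (r + 1) is a factor.
Divide: r^3 + 4r^2 - 2r - 5 = (r + 1)(r^2 + 3r - 5).
Apply the quadratic formula to r^2 + 3r - 5 = 0: r = (-3 +/- sqrt(29))/2, i.e. r ~= 1.1926 or r ~= -4.1926.

r = -4.1926 or r = -1 or r = 1.1926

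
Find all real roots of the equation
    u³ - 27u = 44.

u = -4 or u = -1.873 or u = 5.873

Rearrange: u³ - 27u - 44 = 0.
Possible rational roots are divisors of -44. Testing u = -4 gives 0, so (u + 4) is a factor.
Divide: u³ - 27u - 44 = (u + 4)(u² - 4u - 11).
Apply the quadratic formula to u² - 4u - 11 = 0: u = (4 ± √60)/2, i.e. u ≈ 5.873 or u ≈ -1.873.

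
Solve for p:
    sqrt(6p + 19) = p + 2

Square both sides: 6p + 19 = (p + 2)^2.
Expand and rearrange: p^2 - 2p - 15 = 0.
Solving gives p = 5 or p = -3.
Check each candidate in the original equation:
  p = 5: sqrt(49) = 7, while p + 2 = 7 — valid.
  p = -3: sqrt(1) = 1, while p + 2 = -1 — extraneous.

p = 5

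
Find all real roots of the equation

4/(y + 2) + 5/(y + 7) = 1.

Multiply both sides by (y + 2)(y + 7):
4(y + 7) + 5(y + 2) = (y + 2)(y + 7).
Expand and collect terms: y^2 - 24 = 0.
By the quadratic formula, y = (0 +/- sqrt(96)) / 2, so y ~= 4.899 or y ~= -4.899.
Neither value makes a denominator zero (y != -2, y != -7), so both are valid.

y = -4.899 or y = 4.899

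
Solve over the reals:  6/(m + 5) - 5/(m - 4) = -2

Multiply both sides by (m + 5)(m - 4):
6(m - 4) - 5(m + 5) = -2(m + 5)(m - 4).
Expand and collect terms: -2m^2 - 3m + 89 = 0.
By the quadratic formula, m = (3 +/- sqrt(721)) / -4, so m ~= -7.4629 or m ~= 5.9629.
Neither value makes a denominator zero (m != -5, m != 4), so both are valid.

m = -7.4629 or m = 5.9629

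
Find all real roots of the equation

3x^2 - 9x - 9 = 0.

Discriminant: (-9)^2 - 4*3*(-9) = 189.
Quadratic formula: x = (9 +/- sqrt(189)) / 6.
So x = 3/2 + sqrt(21)/2 ~= 3.7913 or x = 3/2 - sqrt(21)/2 ~= -0.7913.

x = -0.7913 or x = 3.7913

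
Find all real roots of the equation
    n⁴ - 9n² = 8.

n = -3.1329 or n = 3.1329

Let u = n². The equation becomes u² - 9u - 8 = 0.
By the quadratic formula, u = 9/2 + √(113)/2 or u = 9/2 - √(113)/2.
n² = 9/2 + √(113)/2 gives n = ±√(9/2 + √(113)/2) ≈ ±3.1329.
n² = 9/2 - √(113)/2 < 0 has no real solution.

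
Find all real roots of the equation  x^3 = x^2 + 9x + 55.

x = 5

Rearrange: x^3 - x^2 - 9x - 55 = 0.
Possible rational roots are divisors of -55. Testing x = 5 gives 0, so (x - 5) is a factor.
Divide: x^3 - x^2 - 9x - 55 = (x - 5)(x^2 + 4x + 11).
The quadratic x^2 + 4x + 11 has discriminant -28 < 0, so no further real roots.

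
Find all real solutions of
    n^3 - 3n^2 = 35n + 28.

Rearrange: n^3 - 3n^2 - 35n - 28 = 0.
Possible rational roots are divisors of -28. Testing n = -4 gives 0, so (n + 4) is a factor.
Divide: n^3 - 3n^2 - 35n - 28 = (n + 4)(n^2 - 7n - 7).
Apply the quadratic formula to n^2 - 7n - 7 = 0: n = (7 +/- sqrt(77))/2, i.e. n ~= 7.8875 or n ~= -0.8875.

n = -4 or n = -0.8875 or n = 7.8875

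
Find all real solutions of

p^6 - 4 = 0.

Let u = p^3. The equation becomes u^2 - 4 = 0.
Factor: (u - 2)(u + 2) = 0, so u = 2 or u = -2.
p^3 = 2 gives p = (2)^(1/3) ~= 1.2599.
p^3 = -2 gives p = -(2)^(1/3) ~= -1.2599.

p = -1.2599 or p = 1.2599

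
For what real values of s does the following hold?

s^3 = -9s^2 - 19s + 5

Rearrange: s^3 + 9s^2 + 19s - 5 = 0.
Possible rational roots are divisors of -5. Testing s = -5 gives 0, so (s + 5) is a factor.
Divide: s^3 + 9s^2 + 19s - 5 = (s + 5)(s^2 + 4s - 1).
Apply the quadratic formula to s^2 + 4s - 1 = 0: s = (-4 +/- sqrt(20))/2, i.e. s ~= 0.2361 or s ~= -4.2361.

s = -5 or s = -4.2361 or s = 0.2361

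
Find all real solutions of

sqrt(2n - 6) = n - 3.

Square both sides: 2n - 6 = (n - 3)^2.
Expand and rearrange: n^2 - 8n + 15 = 0.
Solving gives n = 5 or n = 3.
Check each candidate in the original equation:
  n = 5: sqrt(4) = 2, while n - 3 = 2 — valid.
  n = 3: sqrt(0) = 0, while n - 3 = 0 — valid.

n = 3 or n = 5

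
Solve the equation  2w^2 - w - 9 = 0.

Discriminant: (-1)^2 - 4*2*(-9) = 73.
Quadratic formula: w = (1 +/- sqrt(73)) / 4.
So w = 1/4 + sqrt(73)/4 ~= 2.386 or w = 1/4 - sqrt(73)/4 ~= -1.886.

w = -1.886 or w = 2.386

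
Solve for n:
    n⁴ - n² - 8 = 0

n = -1.8364 or n = 1.8364

Let u = n². The equation becomes u² - u - 8 = 0.
By the quadratic formula, u = 1/2 + √(33)/2 or u = 1/2 - √(33)/2.
n² = 1/2 + √(33)/2 gives n = ±√(1/2 + √(33)/2) ≈ ±1.8364.
n² = 1/2 - √(33)/2 < 0 has no real solution.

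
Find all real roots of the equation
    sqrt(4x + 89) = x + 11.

x = -2

Square both sides: 4x + 89 = (x + 11)^2.
Expand and rearrange: x^2 + 18x + 32 = 0.
Solving gives x = -2 or x = -16.
Check each candidate in the original equation:
  x = -2: sqrt(81) = 9, while x + 11 = 9 — valid.
  x = -16: sqrt(25) = 5, while x + 11 = -5 — extraneous.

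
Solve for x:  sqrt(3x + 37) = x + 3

Square both sides: 3x + 37 = (x + 3)^2.
Expand and rearrange: x^2 + 3x - 28 = 0.
Solving gives x = 4 or x = -7.
Check each candidate in the original equation:
  x = 4: sqrt(49) = 7, while x + 3 = 7 — valid.
  x = -7: sqrt(16) = 4, while x + 3 = -4 — extraneous.

x = 4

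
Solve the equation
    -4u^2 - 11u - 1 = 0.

Discriminant: (-11)^2 - 4*(-4)*(-1) = 105.
Quadratic formula: u = (11 +/- sqrt(105)) / (-8).
So u = -11/8 - sqrt(105)/8 ~= -2.6559 or u = -11/8 + sqrt(105)/8 ~= -0.0941.

u = -2.6559 or u = -0.0941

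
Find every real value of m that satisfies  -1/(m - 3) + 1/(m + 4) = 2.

m = -3.458 or m = 2.458

Multiply both sides by (m - 3)(m + 4):
-(m + 4) + (m - 3) = 2(m - 3)(m + 4).
Expand and collect terms: 2m² + 2m - 17 = 0.
By the quadratic formula, m = (-2 ± √140) / 4, so m ≈ 2.458 or m ≈ -3.458.
Neither value makes a denominator zero (m ≠ 3, m ≠ -4), so both are valid.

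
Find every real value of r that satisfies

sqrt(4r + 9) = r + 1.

Square both sides: 4r + 9 = (r + 1)^2.
Expand and rearrange: r^2 - 2r - 8 = 0.
Solving gives r = 4 or r = -2.
Check each candidate in the original equation:
  r = 4: sqrt(25) = 5, while r + 1 = 5 — valid.
  r = -2: sqrt(1) = 1, while r + 1 = -1 — extraneous.

r = 4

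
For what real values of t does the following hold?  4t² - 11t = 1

t = -0.0881 or t = 2.8381

Rearrange to standard form: 4t² - 11t - 1 = 0.
Discriminant: (-11)² − 4·4·(-1) = 137.
Quadratic formula: t = (11 ± √137) / 8.
So t = 11/8 + √(137)/8 ≈ 2.8381 or t = 11/8 - √(137)/8 ≈ -0.0881.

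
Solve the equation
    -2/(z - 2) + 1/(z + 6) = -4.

z = -6.2357 or z = 2.4857

Multiply both sides by (z - 2)(z + 6):
-2(z + 6) + (z - 2) = -4(z - 2)(z + 6).
Expand and collect terms: -4z^2 - 15z + 62 = 0.
By the quadratic formula, z = (15 +/- sqrt(1217)) / -8, so z ~= -6.2357 or z ~= 2.4857.
Neither value makes a denominator zero (z != 2, z != -6), so both are valid.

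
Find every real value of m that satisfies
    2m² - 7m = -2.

m = 0.3139 or m = 3.1861

Rearrange to standard form: 2m² - 7m + 2 = 0.
Discriminant: (-7)² − 4·2·2 = 33.
Quadratic formula: m = (7 ± √33) / 4.
So m = √(33)/4 + 7/4 ≈ 3.1861 or m = 7/4 - √(33)/4 ≈ 0.3139.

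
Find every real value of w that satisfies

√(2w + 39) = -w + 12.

w = 5

Square both sides: 2w + 39 = (-w + 12)².
Expand and rearrange: w² - 26w + 105 = 0.
Solving gives w = 21 or w = 5.
Check each candidate in the original equation:
  w = 21: √(81) = 9, while -w + 12 = -9 — extraneous.
  w = 5: √(49) = 7, while -w + 12 = 7 — valid.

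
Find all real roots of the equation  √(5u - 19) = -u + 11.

Square both sides: 5u - 19 = (-u + 11)².
Expand and rearrange: u² - 27u + 140 = 0.
Solving gives u = 20 or u = 7.
Check each candidate in the original equation:
  u = 20: √(81) = 9, while -u + 11 = -9 — extraneous.
  u = 7: √(16) = 4, while -u + 11 = 4 — valid.

u = 7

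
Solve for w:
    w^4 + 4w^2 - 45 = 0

Let u = w^2. The equation becomes u^2 + 4u - 45 = 0.
Factor: (u - 5)(u + 9) = 0, so u = 5 or u = -9.
w^2 = 5 gives w = +/-sqrt(5) ~= +/-2.2361.
w^2 = -9 < 0 has no real solution.

w = -2.2361 or w = 2.2361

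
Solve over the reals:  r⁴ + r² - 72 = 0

Let u = r². The equation becomes u² + u - 72 = 0.
Factor: (u + 9)(u - 8) = 0, so u = -9 or u = 8.
r² = -9 < 0 has no real solution.
r² = 8 gives r = ±2·√(2) ≈ ±2.8284.

r = -2.8284 or r = 2.8284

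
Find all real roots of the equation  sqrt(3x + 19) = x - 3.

x = 10

Square both sides: 3x + 19 = (x - 3)^2.
Expand and rearrange: x^2 - 9x - 10 = 0.
Solving gives x = 10 or x = -1.
Check each candidate in the original equation:
  x = 10: sqrt(49) = 7, while x - 3 = 7 — valid.
  x = -1: sqrt(16) = 4, while x - 3 = -4 — extraneous.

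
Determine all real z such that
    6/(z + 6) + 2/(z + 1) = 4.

Multiply both sides by (z + 6)(z + 1):
6(z + 1) + 2(z + 6) = 4(z + 6)(z + 1).
Expand and collect terms: 4z² + 20z + 6 = 0.
By the quadratic formula, z = (-20 ± √304) / 8, so z ≈ -0.3206 or z ≈ -4.6794.
Neither value makes a denominator zero (z ≠ -6, z ≠ -1), so both are valid.

z = -4.6794 or z = -0.3206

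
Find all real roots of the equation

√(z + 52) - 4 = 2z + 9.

z = -3

Isolate the radical: √(z + 52) = 2z + 13.
Square both sides: z + 52 = (2z + 13)².
Expand and rearrange: 4z² + 51z + 117 = 0.
Solving gives z = -3 or z = -9.75.
Check each candidate in the original equation:
  z = -3: √(49) = 7, while 2z + 13 = 7 — valid.
  z = -9.75: √(42.25) = 6.5, while 2z + 13 = -6.5 — extraneous.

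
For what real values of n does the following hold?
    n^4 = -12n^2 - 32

No real solutions.

Let u = n^2. The equation becomes u^2 + 12u + 32 = 0.
Factor: (u + 8)(u + 4) = 0, so u = -8 or u = -4.
n^2 = -8 < 0 has no real solution.
n^2 = -4 < 0 has no real solution.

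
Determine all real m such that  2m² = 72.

m = -6 or m = 6

Bring every term to one side: 2m² - 72 = 0.
Factor: 2(m + 6)(m - 6) = 0.
So m = -6 or m = 6.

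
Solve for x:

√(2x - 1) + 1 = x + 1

x = 1

Isolate the radical: √(2x - 1) = x.
Square both sides: 2x - 1 = (x)².
Expand and rearrange: x² - 2x + 1 = 0.
This gives the repeated root x = 1.
Check in the original equation:
  x = 1: √(1) = 1, while x = 1 — valid.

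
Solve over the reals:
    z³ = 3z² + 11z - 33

z = -3.3166 or z = 3 or z = 3.3166

Rearrange: z³ - 3z² - 11z + 33 = 0.
Possible rational roots are divisors of 33. Testing z = 3 gives 0, so (z - 3) is a factor.
Divide: z³ - 3z² - 11z + 33 = (z - 3)(z² - 11).
Apply the quadratic formula to z² - 11 = 0: z = (0 ± √44)/2, i.e. z ≈ 3.3166 or z ≈ -3.3166.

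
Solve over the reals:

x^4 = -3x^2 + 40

Let u = x^2. The equation becomes u^2 + 3u - 40 = 0.
Factor: (u + 8)(u - 5) = 0, so u = -8 or u = 5.
x^2 = -8 < 0 has no real solution.
x^2 = 5 gives x = +/-sqrt(5) ~= +/-2.2361.

x = -2.2361 or x = 2.2361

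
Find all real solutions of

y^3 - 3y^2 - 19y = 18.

Rearrange: y^3 - 3y^2 - 19y - 18 = 0.
Possible rational roots are divisors of -18. Testing y = -2 gives 0, so (y + 2) is a factor.
Divide: y^3 - 3y^2 - 19y - 18 = (y + 2)(y^2 - 5y - 9).
Apply the quadratic formula to y^2 - 5y - 9 = 0: y = (5 +/- sqrt(61))/2, i.e. y ~= 6.4051 or y ~= -1.4051.

y = -2 or y = -1.4051 or y = 6.4051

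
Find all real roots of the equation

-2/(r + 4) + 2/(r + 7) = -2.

r = -7.7913 or r = -3.2087

Multiply both sides by (r + 4)(r + 7):
-2(r + 7) + 2(r + 4) = -2(r + 4)(r + 7).
Expand and collect terms: -2r^2 - 22r - 50 = 0.
By the quadratic formula, r = (22 +/- sqrt(84)) / -4, so r ~= -7.7913 or r ~= -3.2087.
Neither value makes a denominator zero (r != -4, r != -7), so both are valid.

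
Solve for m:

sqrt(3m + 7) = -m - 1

Square both sides: 3m + 7 = (-m - 1)^2.
Expand and rearrange: m^2 - m - 6 = 0.
Solving gives m = 3 or m = -2.
Check each candidate in the original equation:
  m = 3: sqrt(16) = 4, while -m - 1 = -4 — extraneous.
  m = -2: sqrt(1) = 1, while -m - 1 = 1 — valid.

m = -2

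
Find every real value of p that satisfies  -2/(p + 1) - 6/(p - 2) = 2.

p = -3.3028 or p = 0.3028

Multiply both sides by (p + 1)(p - 2):
-2(p - 2) - 6(p + 1) = 2(p + 1)(p - 2).
Expand and collect terms: 2p^2 + 6p - 2 = 0.
By the quadratic formula, p = (-6 +/- sqrt(52)) / 4, so p ~= 0.3028 or p ~= -3.3028.
Neither value makes a denominator zero (p != -1, p != 2), so both are valid.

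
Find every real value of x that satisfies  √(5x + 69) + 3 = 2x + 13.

Isolate the radical: √(5x + 69) = 2x + 10.
Square both sides: 5x + 69 = (2x + 10)².
Expand and rearrange: 4x² + 35x + 31 = 0.
Solving gives x = -1 or x = -7.75.
Check each candidate in the original equation:
  x = -1: √(64) = 8, while 2x + 10 = 8 — valid.
  x = -7.75: √(30.25) = 5.5, while 2x + 10 = -5.5 — extraneous.

x = -1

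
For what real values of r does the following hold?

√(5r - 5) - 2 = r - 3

Isolate the radical: √(5r - 5) = r - 1.
Square both sides: 5r - 5 = (r - 1)².
Expand and rearrange: r² - 7r + 6 = 0.
Solving gives r = 6 or r = 1.
Check each candidate in the original equation:
  r = 6: √(25) = 5, while r - 1 = 5 — valid.
  r = 1: √(0) = 0, while r - 1 = 0 — valid.

r = 1 or r = 6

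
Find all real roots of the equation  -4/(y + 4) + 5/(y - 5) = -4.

y = -2.8094 or y = 3.5594

Multiply both sides by (y + 4)(y - 5):
-4(y - 5) + 5(y + 4) = -4(y + 4)(y - 5).
Expand and collect terms: -4y^2 + 3y + 40 = 0.
By the quadratic formula, y = (-3 +/- sqrt(649)) / -8, so y ~= -2.8094 or y ~= 3.5594.
Neither value makes a denominator zero (y != -4, y != 5), so both are valid.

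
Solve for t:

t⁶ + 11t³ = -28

Let u = t³. The equation becomes u² + 11u + 28 = 0.
Factor: (u + 7)(u + 4) = 0, so u = -7 or u = -4.
t³ = -7 gives t = -∛(7) ≈ -1.9129.
t³ = -4 gives t = -∛(4) ≈ -1.5874.

t = -1.9129 or t = -1.5874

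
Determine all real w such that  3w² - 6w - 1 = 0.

w = -0.1547 or w = 2.1547

Discriminant: (-6)² − 4·3·(-1) = 48.
Quadratic formula: w = (6 ± √48) / 6.
So w = 1 + 2·√(3)/3 ≈ 2.1547 or w = 1 - 2·√(3)/3 ≈ -0.1547.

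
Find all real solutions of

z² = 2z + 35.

z = -5 or z = 7

Bring every term to one side: z² - 2z - 35 = 0.
Factor: (z - 7)(z + 5) = 0.
So z = 7 or z = -5.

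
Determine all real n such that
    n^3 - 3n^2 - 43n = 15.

n = -5 or n = -0.3589 or n = 8.3589

Rearrange: n^3 - 3n^2 - 43n - 15 = 0.
Possible rational roots are divisors of -15. Testing n = -5 gives 0, so (n + 5) is a factor.
Divide: n^3 - 3n^2 - 43n - 15 = (n + 5)(n^2 - 8n - 3).
Apply the quadratic formula to n^2 - 8n - 3 = 0: n = (8 +/- sqrt(76))/2, i.e. n ~= 8.3589 or n ~= -0.3589.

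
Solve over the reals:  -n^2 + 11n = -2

Rearrange to standard form: -n^2 + 11n + 2 = 0.
Discriminant: (11)^2 - 4*(-1)*2 = 129.
Quadratic formula: n = (-11 +/- sqrt(129)) / (-2).
So n = 11/2 - sqrt(129)/2 ~= -0.1789 or n = 11/2 + sqrt(129)/2 ~= 11.1789.

n = -0.1789 or n = 11.1789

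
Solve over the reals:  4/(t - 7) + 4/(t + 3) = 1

t = -0.4031 or t = 12.4031

Multiply both sides by (t - 7)(t + 3):
4(t + 3) + 4(t - 7) = (t - 7)(t + 3).
Expand and collect terms: t² - 12t - 5 = 0.
By the quadratic formula, t = (12 ± √164) / 2, so t ≈ 12.4031 or t ≈ -0.4031.
Neither value makes a denominator zero (t ≠ 7, t ≠ -3), so both are valid.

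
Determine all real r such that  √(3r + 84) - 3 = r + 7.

Isolate the radical: √(3r + 84) = r + 10.
Square both sides: 3r + 84 = (r + 10)².
Expand and rearrange: r² + 17r + 16 = 0.
Solving gives r = -1 or r = -16.
Check each candidate in the original equation:
  r = -1: √(81) = 9, while r + 10 = 9 — valid.
  r = -16: √(36) = 6, while r + 10 = -6 — extraneous.

r = -1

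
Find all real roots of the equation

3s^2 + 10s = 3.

s = -3.6103 or s = 0.277

Rearrange to standard form: 3s^2 + 10s - 3 = 0.
Discriminant: (10)^2 - 4*3*(-3) = 136.
Quadratic formula: s = (-10 +/- sqrt(136)) / 6.
So s = -5/3 + sqrt(34)/3 ~= 0.277 or s = -sqrt(34)/3 - 5/3 ~= -3.6103.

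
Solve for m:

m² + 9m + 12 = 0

Discriminant: (9)² − 4·1·12 = 33.
Quadratic formula: m = (-9 ± √33) / 2.
So m = -9/2 + √(33)/2 ≈ -1.6277 or m = -9/2 - √(33)/2 ≈ -7.3723.

m = -7.3723 or m = -1.6277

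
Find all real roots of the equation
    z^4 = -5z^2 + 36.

Let u = z^2. The equation becomes u^2 + 5u - 36 = 0.
Factor: (u + 9)(u - 4) = 0, so u = -9 or u = 4.
z^2 = -9 < 0 has no real solution.
z^2 = 4 gives z = +/-2.

z = -2 or z = 2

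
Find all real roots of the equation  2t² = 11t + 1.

Rearrange to standard form: 2t² - 11t - 1 = 0.
Discriminant: (-11)² − 4·2·(-1) = 129.
Quadratic formula: t = (11 ± √129) / 4.
So t = 11/4 + √(129)/4 ≈ 5.5895 or t = 11/4 - √(129)/4 ≈ -0.0895.

t = -0.0895 or t = 5.5895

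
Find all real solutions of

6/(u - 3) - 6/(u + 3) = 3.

u = -4.5826 or u = 4.5826

Multiply both sides by (u - 3)(u + 3):
6(u + 3) - 6(u - 3) = 3(u - 3)(u + 3).
Expand and collect terms: 3u² - 63 = 0.
By the quadratic formula, u = (0 ± √756) / 6, so u ≈ 4.5826 or u ≈ -4.5826.
Neither value makes a denominator zero (u ≠ 3, u ≠ -3), so both are valid.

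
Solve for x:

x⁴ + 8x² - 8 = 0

x = -0.9481 or x = 0.9481

Let u = x². The equation becomes u² + 8u - 8 = 0.
By the quadratic formula, u = -4 + 2·√(6) or u = -2·√(6) - 4.
x² = -4 + 2·√(6) gives x = ±√(-4 + 2·√(6)) ≈ ±0.9481.
x² = -2·√(6) - 4 < 0 has no real solution.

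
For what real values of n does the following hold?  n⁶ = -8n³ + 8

n = -2.0723 or n = 0.9651

Let u = n³. The equation becomes u² + 8u - 8 = 0.
By the quadratic formula, u = -4 + 2·√(6) or u = -2·√(6) - 4.
n³ = -4 + 2·√(6) gives n = ∛(-4 + 2·√(6)) ≈ 0.9651.
n³ = -2·√(6) - 4 gives n = -∛(4 + 2·√(6)) ≈ -2.0723.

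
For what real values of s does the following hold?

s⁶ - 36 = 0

Let u = s³. The equation becomes u² - 36 = 0.
Factor: (u + 6)(u - 6) = 0, so u = -6 or u = 6.
s³ = -6 gives s = -∛(6) ≈ -1.8171.
s³ = 6 gives s = ∛(6) ≈ 1.8171.

s = -1.8171 or s = 1.8171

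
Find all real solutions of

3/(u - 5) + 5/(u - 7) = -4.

Multiply both sides by (u - 5)(u - 7):
3(u - 7) + 5(u - 5) = -4(u - 5)(u - 7).
Expand and collect terms: -4u² + 40u - 94 = 0.
By the quadratic formula, u = (-40 ± √96) / -8, so u ≈ 3.7753 or u ≈ 6.2247.
Neither value makes a denominator zero (u ≠ 5, u ≠ 7), so both are valid.

u = 3.7753 or u = 6.2247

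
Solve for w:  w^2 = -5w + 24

w = -8 or w = 3

Bring every term to one side: w^2 + 5w - 24 = 0.
Factor: (w - 3)(w + 8) = 0.
So w = 3 or w = -8.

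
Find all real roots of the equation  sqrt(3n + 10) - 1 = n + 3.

n = -3 or n = -2

Isolate the radical: sqrt(3n + 10) = n + 4.
Square both sides: 3n + 10 = (n + 4)^2.
Expand and rearrange: n^2 + 5n + 6 = 0.
Solving gives n = -2 or n = -3.
Check each candidate in the original equation:
  n = -2: sqrt(4) = 2, while n + 4 = 2 — valid.
  n = -3: sqrt(1) = 1, while n + 4 = 1 — valid.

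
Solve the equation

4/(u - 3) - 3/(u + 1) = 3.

u = -1.782 or u = 4.1153

Multiply both sides by (u - 3)(u + 1):
4(u + 1) - 3(u - 3) = 3(u - 3)(u + 1).
Expand and collect terms: 3u² - 7u - 22 = 0.
By the quadratic formula, u = (7 ± √313) / 6, so u ≈ 4.1153 or u ≈ -1.782.
Neither value makes a denominator zero (u ≠ 3, u ≠ -1), so both are valid.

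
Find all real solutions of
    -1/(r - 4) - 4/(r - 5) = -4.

r = 4.1172 or r = 6.1328

Multiply both sides by (r - 4)(r - 5):
-(r - 5) - 4(r - 4) = -4(r - 4)(r - 5).
Expand and collect terms: -4r² + 41r - 101 = 0.
By the quadratic formula, r = (-41 ± √65) / -8, so r ≈ 4.1172 or r ≈ 6.1328.
Neither value makes a denominator zero (r ≠ 4, r ≠ 5), so both are valid.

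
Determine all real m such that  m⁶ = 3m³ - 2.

Let u = m³. The equation becomes u² - 3u + 2 = 0.
Factor: (u - 1)(u - 2) = 0, so u = 1 or u = 2.
m³ = 1 gives m = 1.
m³ = 2 gives m = ∛(2) ≈ 1.2599.

m = 1 or m = 1.2599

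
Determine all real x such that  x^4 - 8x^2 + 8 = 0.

x = -2.6131 or x = -1.0824 or x = 1.0824 or x = 2.6131

Let u = x^2. The equation becomes u^2 - 8u + 8 = 0.
By the quadratic formula, u = 2*sqrt(2) + 4 or u = 4 - 2*sqrt(2).
x^2 = 2*sqrt(2) + 4 gives x = +/-sqrt(2*sqrt(2) + 4) ~= +/-2.6131.
x^2 = 4 - 2*sqrt(2) gives x = +/-sqrt(4 - 2*sqrt(2)) ~= +/-1.0824.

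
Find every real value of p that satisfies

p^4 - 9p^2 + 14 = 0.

Let u = p^2. The equation becomes u^2 - 9u + 14 = 0.
Factor: (u - 7)(u - 2) = 0, so u = 7 or u = 2.
p^2 = 7 gives p = +/-sqrt(7) ~= +/-2.6458.
p^2 = 2 gives p = +/-sqrt(2) ~= +/-1.4142.

p = -2.6458 or p = -1.4142 or p = 1.4142 or p = 2.6458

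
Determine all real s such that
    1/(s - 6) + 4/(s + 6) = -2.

s = -8.0737 or s = 5.5737

Multiply both sides by (s - 6)(s + 6):
(s + 6) + 4(s - 6) = -2(s - 6)(s + 6).
Expand and collect terms: -2s^2 - 5s + 90 = 0.
By the quadratic formula, s = (5 +/- sqrt(745)) / -4, so s ~= -8.0737 or s ~= 5.5737.
Neither value makes a denominator zero (s != 6, s != -6), so both are valid.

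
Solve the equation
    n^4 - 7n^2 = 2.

Let u = n^2. The equation becomes u^2 - 7u - 2 = 0.
By the quadratic formula, u = 7/2 + sqrt(57)/2 or u = 7/2 - sqrt(57)/2.
n^2 = 7/2 + sqrt(57)/2 gives n = +/-sqrt(7/2 + sqrt(57)/2) ~= +/-2.6972.
n^2 = 7/2 - sqrt(57)/2 < 0 has no real solution.

n = -2.6972 or n = 2.6972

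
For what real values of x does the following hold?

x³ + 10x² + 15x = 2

Rearrange: x³ + 10x² + 15x - 2 = 0.
Possible rational roots are divisors of -2. Testing x = -2 gives 0, so (x + 2) is a factor.
Divide: x³ + 10x² + 15x - 2 = (x + 2)(x² + 8x - 1).
Apply the quadratic formula to x² + 8x - 1 = 0: x = (-8 ± √68)/2, i.e. x ≈ 0.1231 or x ≈ -8.1231.

x = -8.1231 or x = -2 or x = 0.1231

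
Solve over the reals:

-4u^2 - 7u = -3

Rearrange to standard form: -4u^2 - 7u + 3 = 0.
Discriminant: (-7)^2 - 4*(-4)*3 = 97.
Quadratic formula: u = (7 +/- sqrt(97)) / (-8).
So u = -sqrt(97)/8 - 7/8 ~= -2.1061 or u = -7/8 + sqrt(97)/8 ~= 0.3561.

u = -2.1061 or u = 0.3561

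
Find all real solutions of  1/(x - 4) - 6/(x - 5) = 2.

Multiply both sides by (x - 4)(x - 5):
(x - 5) - 6(x - 4) = 2(x - 4)(x - 5).
Expand and collect terms: 2x² - 13x + 21 = 0.
Factor or apply the quadratic formula: x = 3.5 or x = 3.
Neither value makes a denominator zero (x ≠ 4, x ≠ 5), so both are valid.

x = 3 or x = 3.5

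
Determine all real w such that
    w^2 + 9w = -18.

w = -6 or w = -3

Bring every term to one side: w^2 + 9w + 18 = 0.
Factor: (w + 6)(w + 3) = 0.
So w = -6 or w = -3.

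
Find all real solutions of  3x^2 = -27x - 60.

x = -5 or x = -4

Bring every term to one side: 3x^2 + 27x + 60 = 0.
Factor: 3(x + 4)(x + 5) = 0.
So x = -4 or x = -5.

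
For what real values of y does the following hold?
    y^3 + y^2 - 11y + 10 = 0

Possible rational roots are divisors of 10. Testing y = 2 gives 0, so (y - 2) is a factor.
Divide: y^3 + y^2 - 11y + 10 = (y - 2)(y^2 + 3y - 5).
Apply the quadratic formula to y^2 + 3y - 5 = 0: y = (-3 +/- sqrt(29))/2, i.e. y ~= 1.1926 or y ~= -4.1926.

y = -4.1926 or y = 1.1926 or y = 2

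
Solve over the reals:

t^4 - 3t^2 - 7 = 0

Let u = t^2. The equation becomes u^2 - 3u - 7 = 0.
By the quadratic formula, u = 3/2 + sqrt(37)/2 or u = 3/2 - sqrt(37)/2.
t^2 = 3/2 + sqrt(37)/2 gives t = +/-sqrt(3/2 + sqrt(37)/2) ~= +/-2.1311.
t^2 = 3/2 - sqrt(37)/2 < 0 has no real solution.

t = -2.1311 or t = 2.1311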